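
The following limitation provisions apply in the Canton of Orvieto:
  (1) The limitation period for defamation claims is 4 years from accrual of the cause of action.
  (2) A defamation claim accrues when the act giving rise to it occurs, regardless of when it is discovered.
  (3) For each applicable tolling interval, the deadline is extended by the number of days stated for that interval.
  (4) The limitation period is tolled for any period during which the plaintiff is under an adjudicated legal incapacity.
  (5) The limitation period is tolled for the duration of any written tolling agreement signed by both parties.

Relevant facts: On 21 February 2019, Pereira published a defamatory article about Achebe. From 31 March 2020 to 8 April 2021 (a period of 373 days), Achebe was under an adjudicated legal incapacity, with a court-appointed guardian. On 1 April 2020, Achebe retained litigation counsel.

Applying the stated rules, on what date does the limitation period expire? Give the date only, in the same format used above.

The claim accrued on 21 February 2019, when the wrongful act occurred.
The untolled deadline — 4 years after 21 February 2019 — is 21 February 2023.
Because the plaintiff's legal incapacity ran from 31 March 2020 to 8 April 2021, the deadline is extended by 373 days to 29 February 2024.
The other events in the timeline have no effect on the limitation period under the stated rules.

29 February 2024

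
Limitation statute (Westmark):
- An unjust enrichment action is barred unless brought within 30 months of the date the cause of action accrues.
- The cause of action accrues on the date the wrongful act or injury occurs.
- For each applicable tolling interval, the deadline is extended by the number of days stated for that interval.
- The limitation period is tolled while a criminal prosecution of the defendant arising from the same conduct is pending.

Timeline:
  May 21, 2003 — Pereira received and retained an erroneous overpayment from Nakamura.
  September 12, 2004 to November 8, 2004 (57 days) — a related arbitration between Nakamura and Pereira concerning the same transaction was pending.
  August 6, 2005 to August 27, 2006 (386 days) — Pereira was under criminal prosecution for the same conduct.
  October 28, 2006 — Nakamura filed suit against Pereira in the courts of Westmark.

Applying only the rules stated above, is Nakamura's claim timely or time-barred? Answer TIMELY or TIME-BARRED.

TIMELY

The limitation period began to run on May 21, 2003.
Adding the 30 months base period to May 21, 2003 gives a deadline of November 21, 2005, before any tolling.
The period was tolled for 386 days by the pending criminal prosecution (August 6, 2005 to August 27, 2006), pushing the deadline to December 12, 2006.
Although a pending arbitration ran from September 12, 2004 to November 8, 2004, the stated rules do not make that a tolling event, so it is disregarded.
Filing on October 28, 2006 beat the December 12, 2006 deadline — the action is timely.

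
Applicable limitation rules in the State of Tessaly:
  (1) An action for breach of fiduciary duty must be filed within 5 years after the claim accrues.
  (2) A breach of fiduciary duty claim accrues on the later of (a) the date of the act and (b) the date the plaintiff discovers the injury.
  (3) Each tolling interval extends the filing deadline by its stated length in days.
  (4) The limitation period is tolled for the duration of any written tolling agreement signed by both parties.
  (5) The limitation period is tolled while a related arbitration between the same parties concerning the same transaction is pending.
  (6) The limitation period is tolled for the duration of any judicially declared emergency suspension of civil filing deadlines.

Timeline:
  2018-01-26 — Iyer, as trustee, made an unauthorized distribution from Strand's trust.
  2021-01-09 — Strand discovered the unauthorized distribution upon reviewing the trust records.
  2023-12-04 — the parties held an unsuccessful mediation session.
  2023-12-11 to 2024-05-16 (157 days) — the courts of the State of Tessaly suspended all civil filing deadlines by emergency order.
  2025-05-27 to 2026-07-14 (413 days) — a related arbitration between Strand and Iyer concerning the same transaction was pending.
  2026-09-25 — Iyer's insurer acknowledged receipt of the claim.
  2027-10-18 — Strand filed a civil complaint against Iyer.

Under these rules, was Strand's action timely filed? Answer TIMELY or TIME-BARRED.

TIME-BARRED

Taking the later of the act (2018-01-26) and discovery (2021-01-09), the claim accrued on 2021-01-09.
The untolled deadline — 5 years after 2021-01-09 — is 2026-01-09.
The period was tolled for 157 days by the emergency suspension of filing deadlines (2023-12-11 to 2024-05-16), pushing the deadline to 2026-06-15.
The pending related arbitration from 2025-05-27 to 2026-07-14 tolled the period for 413 days, extending the deadline to 2027-08-02.
None of the other events listed affects the running of the period under the stated rules.
Strand filed on 2027-10-18, after the 2027-08-02 deadline, so the action is time-barred.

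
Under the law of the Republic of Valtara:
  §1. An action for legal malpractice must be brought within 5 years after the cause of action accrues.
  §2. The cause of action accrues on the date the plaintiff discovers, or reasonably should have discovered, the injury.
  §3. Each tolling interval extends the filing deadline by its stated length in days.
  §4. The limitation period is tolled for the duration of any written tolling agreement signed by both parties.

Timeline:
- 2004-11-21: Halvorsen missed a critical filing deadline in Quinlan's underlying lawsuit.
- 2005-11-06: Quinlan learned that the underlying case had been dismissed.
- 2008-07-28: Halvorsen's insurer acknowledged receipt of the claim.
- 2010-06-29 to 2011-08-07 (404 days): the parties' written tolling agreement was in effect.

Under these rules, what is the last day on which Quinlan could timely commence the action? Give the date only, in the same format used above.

2011-12-15

Under the discovery rule, the claim accrued on 2005-11-06, when Quinlan discovered the injury — not on the 2004-11-21 date of the underlying act.
The untolled deadline — 5 years after 2005-11-06 — is 2010-11-06.
The period was tolled for 404 days by the written tolling agreement (2010-06-29 to 2011-08-07), pushing the deadline to 2011-12-15.
None of the other events listed affects the running of the period under the stated rules.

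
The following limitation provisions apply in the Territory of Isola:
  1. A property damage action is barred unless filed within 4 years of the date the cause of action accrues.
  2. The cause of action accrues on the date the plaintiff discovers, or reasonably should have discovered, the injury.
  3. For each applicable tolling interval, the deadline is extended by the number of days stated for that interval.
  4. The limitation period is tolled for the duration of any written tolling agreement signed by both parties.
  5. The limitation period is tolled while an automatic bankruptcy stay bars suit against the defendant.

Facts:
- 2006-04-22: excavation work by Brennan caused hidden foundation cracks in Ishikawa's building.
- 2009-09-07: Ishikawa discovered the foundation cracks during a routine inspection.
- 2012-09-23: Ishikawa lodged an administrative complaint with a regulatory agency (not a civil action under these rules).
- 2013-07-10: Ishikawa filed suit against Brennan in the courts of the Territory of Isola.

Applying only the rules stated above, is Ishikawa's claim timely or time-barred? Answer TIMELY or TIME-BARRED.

TIMELY

Under the discovery rule, the claim accrued on 2009-09-07, when Ishikawa discovered the injury — not on the 2006-04-22 date of the underlying act.
Adding the 4 years base period to 2009-09-07 gives a deadline of 2013-09-07, before any tolling.
Nothing else in the chronology tolls or restarts the period.
The 2013-07-10 filing precedes the 2013-09-07 deadline; the claim is timely.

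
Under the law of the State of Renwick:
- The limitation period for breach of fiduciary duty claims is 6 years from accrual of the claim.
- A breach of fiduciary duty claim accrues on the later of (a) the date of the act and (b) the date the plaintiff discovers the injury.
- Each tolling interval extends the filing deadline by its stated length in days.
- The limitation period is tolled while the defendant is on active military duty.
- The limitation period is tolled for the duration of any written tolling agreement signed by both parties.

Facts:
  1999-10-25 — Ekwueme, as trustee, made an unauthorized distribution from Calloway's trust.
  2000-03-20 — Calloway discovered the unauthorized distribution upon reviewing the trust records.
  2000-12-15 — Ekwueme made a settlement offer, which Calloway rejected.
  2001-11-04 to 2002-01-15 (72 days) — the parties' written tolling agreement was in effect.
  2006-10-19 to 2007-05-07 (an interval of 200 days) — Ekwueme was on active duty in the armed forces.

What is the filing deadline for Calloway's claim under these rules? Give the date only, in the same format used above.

2006-05-31

The claim accrued on 2000-03-20 — the later of the 1999-10-25 act and the 2000-03-20 discovery.
Adding the 6 years base period to 2000-03-20 gives a deadline of 2006-03-20, before any tolling.
Because the written tolling agreement ran from 2001-11-04 to 2002-01-15, the deadline is extended by 72 days to 2006-05-31.
By the time the defendant's active military service began on 2006-10-19, the limitation period had already expired on 2006-05-31; that interval cannot revive it.
Nothing else in the chronology tolls or restarts the period.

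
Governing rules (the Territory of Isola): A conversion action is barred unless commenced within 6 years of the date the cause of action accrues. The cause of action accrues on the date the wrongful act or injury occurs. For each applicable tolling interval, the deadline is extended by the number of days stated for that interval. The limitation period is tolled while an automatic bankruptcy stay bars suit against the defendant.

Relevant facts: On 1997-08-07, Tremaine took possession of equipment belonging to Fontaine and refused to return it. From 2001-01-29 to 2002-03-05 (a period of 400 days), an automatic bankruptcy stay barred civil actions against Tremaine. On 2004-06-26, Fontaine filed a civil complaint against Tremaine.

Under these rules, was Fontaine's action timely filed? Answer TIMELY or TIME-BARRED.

TIMELY

The cause of action accrued on 1997-08-07, the date of the act.
The untolled deadline — 6 years after 1997-08-07 — is 2003-08-07.
Because the automatic bankruptcy stay ran from 2001-01-29 to 2002-03-05, the deadline is extended by 400 days to 2004-09-10.
The 2004-06-26 filing precedes the 2004-09-10 deadline; the claim is timely.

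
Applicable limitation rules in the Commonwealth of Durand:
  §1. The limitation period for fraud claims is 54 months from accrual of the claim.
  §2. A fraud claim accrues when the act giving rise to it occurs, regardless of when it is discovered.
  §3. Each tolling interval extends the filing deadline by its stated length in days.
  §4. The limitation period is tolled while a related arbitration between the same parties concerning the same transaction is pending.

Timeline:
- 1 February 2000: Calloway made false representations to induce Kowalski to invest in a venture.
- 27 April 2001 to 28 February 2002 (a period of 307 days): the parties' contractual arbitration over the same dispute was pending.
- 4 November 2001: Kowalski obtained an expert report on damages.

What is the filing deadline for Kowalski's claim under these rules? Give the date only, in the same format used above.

4 June 2005

The claim accrued on 1 February 2000, when the wrongful act occurred.
Adding the 54 months base period to 1 February 2000 gives a deadline of 1 August 2004, before any tolling.
The period was tolled for 307 days by the pending related arbitration (27 April 2001 to 28 February 2002), pushing the deadline to 4 June 2005.
Nothing else in the chronology tolls or restarts the period.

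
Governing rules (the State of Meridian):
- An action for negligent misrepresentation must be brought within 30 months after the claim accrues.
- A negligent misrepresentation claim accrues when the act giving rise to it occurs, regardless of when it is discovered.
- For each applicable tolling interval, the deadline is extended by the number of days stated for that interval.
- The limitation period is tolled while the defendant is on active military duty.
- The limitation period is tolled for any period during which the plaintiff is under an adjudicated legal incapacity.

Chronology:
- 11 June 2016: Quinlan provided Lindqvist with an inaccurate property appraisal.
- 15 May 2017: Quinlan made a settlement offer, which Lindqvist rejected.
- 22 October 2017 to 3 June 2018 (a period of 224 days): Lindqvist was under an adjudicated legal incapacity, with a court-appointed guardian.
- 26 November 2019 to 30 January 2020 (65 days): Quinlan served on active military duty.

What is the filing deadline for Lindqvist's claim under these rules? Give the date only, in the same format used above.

The claim accrued on 11 June 2016, when the wrongful act occurred.
30 months from 11 June 2016 is 11 December 2018.
Because the plaintiff's legal incapacity ran from 22 October 2017 to 3 June 2018, the deadline is extended by 224 days to 23 July 2019.
By the time the defendant's active military service began on 26 November 2019, the limitation period had already expired on 23 July 2019; that interval cannot revive it.
None of the other events listed affects the running of the period under the stated rules.

23 July 2019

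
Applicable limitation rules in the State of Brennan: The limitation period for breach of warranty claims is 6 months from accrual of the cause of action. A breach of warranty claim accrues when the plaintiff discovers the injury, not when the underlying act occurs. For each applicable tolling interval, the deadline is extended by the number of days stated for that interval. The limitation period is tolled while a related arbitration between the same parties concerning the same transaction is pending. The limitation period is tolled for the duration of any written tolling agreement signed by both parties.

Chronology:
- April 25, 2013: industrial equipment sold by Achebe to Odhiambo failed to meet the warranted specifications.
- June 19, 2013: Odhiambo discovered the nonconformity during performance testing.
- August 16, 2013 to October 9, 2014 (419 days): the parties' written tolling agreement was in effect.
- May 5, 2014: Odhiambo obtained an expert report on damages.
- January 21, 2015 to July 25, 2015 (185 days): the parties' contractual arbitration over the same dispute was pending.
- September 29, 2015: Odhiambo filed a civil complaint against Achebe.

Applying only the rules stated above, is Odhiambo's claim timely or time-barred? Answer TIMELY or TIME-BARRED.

The claim did not accrue until Odhiambo discovered the injury on June 19, 2013; the April 25, 2013 act date does not start the clock under the stated rule.
6 months from June 19, 2013 is December 19, 2013.
The written tolling agreement from August 16, 2013 to October 9, 2014 tolled the period for 419 days, extending the deadline to February 11, 2015.
Because the pending related arbitration ran from January 21, 2015 to July 25, 2015, the deadline is extended by 185 days to August 15, 2015.
None of the other events listed affects the running of the period under the stated rules.
Filing on September 29, 2015 missed the August 15, 2015 deadline — the action is time-barred.

TIME-BARRED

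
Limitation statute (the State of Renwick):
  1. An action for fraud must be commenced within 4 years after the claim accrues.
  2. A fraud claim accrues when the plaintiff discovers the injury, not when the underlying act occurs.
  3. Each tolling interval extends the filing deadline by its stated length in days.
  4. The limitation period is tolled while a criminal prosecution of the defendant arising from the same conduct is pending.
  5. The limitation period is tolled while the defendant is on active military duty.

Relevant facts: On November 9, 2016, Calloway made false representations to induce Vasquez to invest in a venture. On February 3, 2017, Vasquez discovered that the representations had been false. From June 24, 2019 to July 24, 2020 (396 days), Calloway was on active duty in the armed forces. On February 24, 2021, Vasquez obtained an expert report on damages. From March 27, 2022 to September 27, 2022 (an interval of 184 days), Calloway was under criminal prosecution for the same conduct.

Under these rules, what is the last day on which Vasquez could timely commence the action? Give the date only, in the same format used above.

March 6, 2022

Accrual is tied to discovery, so the period began on February 3, 2017 rather than on November 9, 2016 when the act occurred.
Adding the 4 years base period to February 3, 2017 gives a deadline of February 3, 2021, before any tolling.
The period was tolled for 396 days by the defendant's active military service (June 24, 2019 to July 24, 2020), pushing the deadline to March 6, 2022.
By the time the pending criminal prosecution began on March 27, 2022, the limitation period had already expired on March 6, 2022; that interval cannot revive it.
The other events in the timeline have no effect on the limitation period under the stated rules.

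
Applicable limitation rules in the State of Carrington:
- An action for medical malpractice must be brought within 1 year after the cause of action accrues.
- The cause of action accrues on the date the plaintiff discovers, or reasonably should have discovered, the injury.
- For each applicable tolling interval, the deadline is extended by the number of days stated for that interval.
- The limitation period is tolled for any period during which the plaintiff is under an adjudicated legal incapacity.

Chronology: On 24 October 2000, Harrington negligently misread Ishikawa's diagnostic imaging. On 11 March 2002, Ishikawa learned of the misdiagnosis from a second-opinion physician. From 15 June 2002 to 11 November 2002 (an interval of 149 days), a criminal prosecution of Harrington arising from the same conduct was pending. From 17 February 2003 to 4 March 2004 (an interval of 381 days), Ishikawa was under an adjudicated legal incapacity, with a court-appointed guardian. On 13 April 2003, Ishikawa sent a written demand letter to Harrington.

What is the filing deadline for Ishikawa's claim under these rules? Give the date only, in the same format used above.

Under the discovery rule, the claim accrued on 11 March 2002, when Ishikawa discovered the injury — not on the 24 October 2000 date of the underlying act.
1 year from 11 March 2002 is 11 March 2003.
The period was tolled for 381 days by the plaintiff's legal incapacity (17 February 2003 to 4 March 2004), pushing the deadline to 26 March 2004.
The pending criminal prosecution from 15 June 2002 to 11 November 2002 does not toll the period, because no stated rule makes a criminal prosecution a tolling event.
None of the other events listed affects the running of the period under the stated rules.

26 March 2004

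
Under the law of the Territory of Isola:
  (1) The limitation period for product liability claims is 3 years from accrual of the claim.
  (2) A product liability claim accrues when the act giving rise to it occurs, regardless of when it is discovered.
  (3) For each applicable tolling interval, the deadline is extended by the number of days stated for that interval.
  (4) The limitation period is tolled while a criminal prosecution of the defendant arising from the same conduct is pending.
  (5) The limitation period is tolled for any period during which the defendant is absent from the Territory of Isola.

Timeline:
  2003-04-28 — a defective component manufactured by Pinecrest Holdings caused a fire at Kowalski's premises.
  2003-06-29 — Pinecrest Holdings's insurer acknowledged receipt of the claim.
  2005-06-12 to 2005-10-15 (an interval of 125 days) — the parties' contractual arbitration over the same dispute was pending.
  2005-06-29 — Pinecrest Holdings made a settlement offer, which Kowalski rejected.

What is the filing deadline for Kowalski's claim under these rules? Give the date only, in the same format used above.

2006-04-28

The claim accrued on 2003-04-28, when the wrongful act occurred.
Adding the 3 years base period to 2003-04-28 gives a deadline of 2006-04-28, before any tolling.
No stated provision tolls the period for a pending arbitration, so the interval from 2005-06-12 to 2005-10-15 has no effect on the deadline.
Nothing else in the chronology tolls or restarts the period.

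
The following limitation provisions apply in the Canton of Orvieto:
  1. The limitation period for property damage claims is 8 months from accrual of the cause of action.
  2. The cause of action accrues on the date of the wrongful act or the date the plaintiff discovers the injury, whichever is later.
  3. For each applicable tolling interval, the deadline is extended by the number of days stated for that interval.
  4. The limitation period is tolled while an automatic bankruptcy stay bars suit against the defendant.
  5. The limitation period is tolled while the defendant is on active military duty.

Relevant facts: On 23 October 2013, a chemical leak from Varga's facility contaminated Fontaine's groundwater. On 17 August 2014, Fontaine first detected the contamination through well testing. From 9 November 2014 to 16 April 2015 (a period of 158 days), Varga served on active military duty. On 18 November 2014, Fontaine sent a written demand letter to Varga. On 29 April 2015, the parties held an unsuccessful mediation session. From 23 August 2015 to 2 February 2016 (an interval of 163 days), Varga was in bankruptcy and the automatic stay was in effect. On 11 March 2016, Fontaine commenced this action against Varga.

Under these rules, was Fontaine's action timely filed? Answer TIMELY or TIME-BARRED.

TIME-BARRED

Taking the later of the act (23 October 2013) and discovery (17 August 2014), the claim accrued on 17 August 2014.
Adding the 8 months base period to 17 August 2014 gives a deadline of 17 April 2015, before any tolling.
The defendant's active military service from 9 November 2014 to 16 April 2015 tolled the period for 158 days, extending the deadline to 22 September 2015.
The period was tolled for 163 days by the automatic bankruptcy stay (23 August 2015 to 2 February 2016), pushing the deadline to 3 March 2016.
The other events in the timeline have no effect on the limitation period under the stated rules.
Fontaine filed on 11 March 2016, after the 3 March 2016 deadline, so the action is time-barred.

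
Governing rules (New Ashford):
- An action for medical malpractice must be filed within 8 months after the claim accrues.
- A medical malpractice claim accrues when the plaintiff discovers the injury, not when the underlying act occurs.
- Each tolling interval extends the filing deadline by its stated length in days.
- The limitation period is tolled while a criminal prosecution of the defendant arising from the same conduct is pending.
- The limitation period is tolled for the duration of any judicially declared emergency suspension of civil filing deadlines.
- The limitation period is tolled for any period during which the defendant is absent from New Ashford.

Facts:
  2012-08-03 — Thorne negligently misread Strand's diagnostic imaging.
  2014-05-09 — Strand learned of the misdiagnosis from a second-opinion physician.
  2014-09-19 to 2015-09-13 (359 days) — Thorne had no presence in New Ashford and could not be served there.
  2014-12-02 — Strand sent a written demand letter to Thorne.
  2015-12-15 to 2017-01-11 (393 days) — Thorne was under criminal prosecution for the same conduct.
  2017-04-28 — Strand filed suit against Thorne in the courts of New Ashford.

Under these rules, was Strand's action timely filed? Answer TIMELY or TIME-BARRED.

TIME-BARRED

Under the discovery rule, the claim accrued on 2014-05-09, when Strand discovered the injury — not on the 2012-08-03 date of the underlying act.
8 months from 2014-05-09 is 2015-01-09.
The defendant's absence from the jurisdiction from 2014-09-19 to 2015-09-13 tolled the period for 359 days, extending the deadline to 2016-01-03.
Because the pending criminal prosecution ran from 2015-12-15 to 2017-01-11, the deadline is extended by 393 days to 2017-01-30.
Nothing else in the chronology tolls or restarts the period.
Strand filed on 2017-04-28, after the 2017-01-30 deadline, so the action is time-barred.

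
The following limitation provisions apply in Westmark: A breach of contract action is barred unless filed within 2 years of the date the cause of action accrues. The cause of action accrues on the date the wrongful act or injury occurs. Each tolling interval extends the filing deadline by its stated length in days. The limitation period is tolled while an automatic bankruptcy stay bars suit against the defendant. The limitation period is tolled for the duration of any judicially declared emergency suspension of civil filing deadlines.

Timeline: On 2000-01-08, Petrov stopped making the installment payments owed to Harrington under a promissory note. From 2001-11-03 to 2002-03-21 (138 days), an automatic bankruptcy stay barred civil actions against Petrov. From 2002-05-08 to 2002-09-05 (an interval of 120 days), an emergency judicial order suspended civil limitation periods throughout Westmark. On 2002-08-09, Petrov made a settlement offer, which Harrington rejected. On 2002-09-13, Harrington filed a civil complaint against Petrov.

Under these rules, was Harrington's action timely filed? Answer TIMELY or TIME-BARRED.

The cause of action accrued on 2000-01-08, the date of the act.
2 years from 2000-01-08 is 2002-01-08.
The period was tolled for 138 days by the automatic bankruptcy stay (2001-11-03 to 2002-03-21), pushing the deadline to 2002-05-26.
The period was tolled for 120 days by the emergency suspension of filing deadlines (2002-05-08 to 2002-09-05), pushing the deadline to 2002-09-23.
The other events in the timeline have no effect on the limitation period under the stated rules.
The 2002-09-13 filing precedes the 2002-09-23 deadline; the claim is timely.

TIMELY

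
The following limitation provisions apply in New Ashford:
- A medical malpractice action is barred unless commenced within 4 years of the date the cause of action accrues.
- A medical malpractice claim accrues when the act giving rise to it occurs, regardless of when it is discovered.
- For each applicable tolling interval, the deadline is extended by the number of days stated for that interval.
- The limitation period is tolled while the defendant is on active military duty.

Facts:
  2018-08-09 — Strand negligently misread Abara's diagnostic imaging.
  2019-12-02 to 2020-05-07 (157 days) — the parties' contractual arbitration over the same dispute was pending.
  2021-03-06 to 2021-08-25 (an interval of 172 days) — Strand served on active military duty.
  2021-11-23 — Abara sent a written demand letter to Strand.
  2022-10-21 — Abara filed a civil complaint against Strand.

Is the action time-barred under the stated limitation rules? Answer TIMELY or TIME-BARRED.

TIMELY

The cause of action accrued on 2018-08-09, the date of the act.
The untolled deadline — 4 years after 2018-08-09 — is 2022-08-09.
Because the defendant's active military service ran from 2021-03-06 to 2021-08-25, the deadline is extended by 172 days to 2023-01-28.
Although a pending arbitration ran from 2019-12-02 to 2020-05-07, the stated rules do not make that a tolling event, so it is disregarded.
Nothing else in the chronology tolls or restarts the period.
Abara filed on 2022-10-21, before the 2023-01-28 deadline, so the action is timely.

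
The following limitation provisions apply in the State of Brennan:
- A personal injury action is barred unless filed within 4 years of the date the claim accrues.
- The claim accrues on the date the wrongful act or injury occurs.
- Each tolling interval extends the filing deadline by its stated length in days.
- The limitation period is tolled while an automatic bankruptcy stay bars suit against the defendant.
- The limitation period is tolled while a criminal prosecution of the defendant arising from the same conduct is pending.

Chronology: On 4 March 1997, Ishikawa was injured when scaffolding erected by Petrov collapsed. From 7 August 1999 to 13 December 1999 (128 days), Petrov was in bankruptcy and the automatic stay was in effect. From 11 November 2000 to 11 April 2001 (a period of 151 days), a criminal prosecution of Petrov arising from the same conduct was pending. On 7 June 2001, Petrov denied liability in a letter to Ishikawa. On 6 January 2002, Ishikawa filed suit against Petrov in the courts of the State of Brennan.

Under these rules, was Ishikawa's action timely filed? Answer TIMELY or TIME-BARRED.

TIME-BARRED

The claim accrued on 4 March 1997, the date of the act.
4 years from 4 March 1997 is 4 March 2001.
The period was tolled for 128 days by the automatic bankruptcy stay (7 August 1999 to 13 December 1999), pushing the deadline to 10 July 2001.
The period was tolled for 151 days by the pending criminal prosecution (11 November 2000 to 11 April 2001), pushing the deadline to 8 December 2001.
Nothing else in the chronology tolls or restarts the period.
Filing on 6 January 2002 missed the 8 December 2001 deadline — the action is time-barred.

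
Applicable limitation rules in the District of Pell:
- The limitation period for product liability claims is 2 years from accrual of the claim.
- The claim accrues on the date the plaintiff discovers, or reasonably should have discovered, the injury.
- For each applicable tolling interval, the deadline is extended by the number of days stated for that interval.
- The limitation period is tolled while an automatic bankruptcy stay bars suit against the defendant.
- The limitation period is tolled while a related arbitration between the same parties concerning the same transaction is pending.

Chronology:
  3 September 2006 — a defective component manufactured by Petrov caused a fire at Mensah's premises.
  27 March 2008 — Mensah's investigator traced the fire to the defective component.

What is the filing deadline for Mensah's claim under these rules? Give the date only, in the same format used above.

Accrual is tied to discovery, so the period began on 27 March 2008 rather than on 3 September 2006 when the act occurred.
The untolled deadline — 2 years after 27 March 2008 — is 27 March 2010.

27 March 2010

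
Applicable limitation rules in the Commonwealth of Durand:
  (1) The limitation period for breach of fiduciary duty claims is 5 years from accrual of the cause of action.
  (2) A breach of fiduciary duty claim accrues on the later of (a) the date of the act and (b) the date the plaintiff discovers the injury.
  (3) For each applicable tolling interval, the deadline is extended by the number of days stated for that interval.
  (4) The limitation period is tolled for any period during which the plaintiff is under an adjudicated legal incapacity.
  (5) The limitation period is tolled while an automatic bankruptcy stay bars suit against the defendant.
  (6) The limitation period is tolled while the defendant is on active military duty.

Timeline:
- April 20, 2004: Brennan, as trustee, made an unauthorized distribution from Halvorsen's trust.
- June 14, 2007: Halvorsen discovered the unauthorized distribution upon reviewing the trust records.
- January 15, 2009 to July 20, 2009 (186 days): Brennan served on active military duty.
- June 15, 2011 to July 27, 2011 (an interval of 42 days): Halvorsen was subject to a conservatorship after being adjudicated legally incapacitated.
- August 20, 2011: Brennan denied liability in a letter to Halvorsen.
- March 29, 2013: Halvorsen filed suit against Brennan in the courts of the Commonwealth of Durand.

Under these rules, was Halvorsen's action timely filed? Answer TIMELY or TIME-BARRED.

The claim accrued on June 14, 2007 — the later of the April 20, 2004 act and the June 14, 2007 discovery.
The untolled deadline — 5 years after June 14, 2007 — is June 14, 2012.
The defendant's active military service from January 15, 2009 to July 20, 2009 tolled the period for 186 days, extending the deadline to December 17, 2012.
The plaintiff's legal incapacity from June 15, 2011 to July 27, 2011 tolled the period for 42 days, extending the deadline to January 28, 2013.
Nothing else in the chronology tolls or restarts the period.
Halvorsen filed on March 29, 2013, after the January 28, 2013 deadline, so the action is time-barred.

TIME-BARRED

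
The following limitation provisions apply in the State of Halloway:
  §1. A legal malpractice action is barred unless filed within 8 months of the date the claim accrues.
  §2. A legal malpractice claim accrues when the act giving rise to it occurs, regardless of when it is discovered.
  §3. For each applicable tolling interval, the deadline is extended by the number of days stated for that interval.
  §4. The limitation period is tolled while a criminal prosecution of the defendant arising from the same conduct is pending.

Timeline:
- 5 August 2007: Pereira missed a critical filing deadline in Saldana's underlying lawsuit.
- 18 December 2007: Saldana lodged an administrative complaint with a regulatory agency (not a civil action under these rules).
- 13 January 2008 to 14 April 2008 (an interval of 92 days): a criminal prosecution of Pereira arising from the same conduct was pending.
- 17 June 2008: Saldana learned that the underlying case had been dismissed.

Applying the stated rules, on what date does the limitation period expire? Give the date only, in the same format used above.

Because the rule ties accrual to occurrence, the claim accrued on 5 August 2007, not on the 17 June 2008 discovery date.
8 months from 5 August 2007 is 5 April 2008.
The pending criminal prosecution from 13 January 2008 to 14 April 2008 tolled the period for 92 days, extending the deadline to 6 July 2008.
Nothing else in the chronology tolls or restarts the period.

6 July 2008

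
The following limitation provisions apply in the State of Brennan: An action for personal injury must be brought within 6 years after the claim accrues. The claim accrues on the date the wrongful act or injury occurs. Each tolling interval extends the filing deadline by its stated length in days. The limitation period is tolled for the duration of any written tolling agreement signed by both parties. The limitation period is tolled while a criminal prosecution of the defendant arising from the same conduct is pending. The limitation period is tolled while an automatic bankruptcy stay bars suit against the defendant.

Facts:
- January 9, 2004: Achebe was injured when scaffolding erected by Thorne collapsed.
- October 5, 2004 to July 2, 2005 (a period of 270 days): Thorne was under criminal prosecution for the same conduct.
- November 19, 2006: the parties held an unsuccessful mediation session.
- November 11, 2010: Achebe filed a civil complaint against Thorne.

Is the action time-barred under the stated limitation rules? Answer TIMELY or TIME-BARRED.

TIME-BARRED

The claim accrued on January 9, 2004, when the wrongful act occurred.
6 years from January 9, 2004 is January 9, 2010.
Because the pending criminal prosecution ran from October 5, 2004 to July 2, 2005, the deadline is extended by 270 days to October 6, 2010.
Nothing else in the chronology tolls or restarts the period.
The November 11, 2010 filing falls after the October 6, 2010 deadline; the claim is time-barred.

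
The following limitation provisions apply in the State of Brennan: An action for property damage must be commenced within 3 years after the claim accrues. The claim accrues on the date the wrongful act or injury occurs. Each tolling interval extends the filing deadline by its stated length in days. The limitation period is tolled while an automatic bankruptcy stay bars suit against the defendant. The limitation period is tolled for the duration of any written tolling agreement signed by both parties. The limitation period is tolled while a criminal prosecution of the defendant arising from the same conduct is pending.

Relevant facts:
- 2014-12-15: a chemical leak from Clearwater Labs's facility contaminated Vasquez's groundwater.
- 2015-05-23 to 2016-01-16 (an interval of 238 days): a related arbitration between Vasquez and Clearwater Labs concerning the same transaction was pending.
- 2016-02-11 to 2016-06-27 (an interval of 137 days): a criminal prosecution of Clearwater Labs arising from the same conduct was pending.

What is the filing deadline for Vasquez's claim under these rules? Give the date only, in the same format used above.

The claim accrued on 2014-12-15, the date of the act.
The untolled deadline — 3 years after 2014-12-15 — is 2017-12-15.
Because the pending criminal prosecution ran from 2016-02-11 to 2016-06-27, the deadline is extended by 137 days to 2018-05-01.
The pending related arbitration from 2015-05-23 to 2016-01-16 does not toll the period, because no stated rule makes a pending arbitration a tolling event.

2018-05-01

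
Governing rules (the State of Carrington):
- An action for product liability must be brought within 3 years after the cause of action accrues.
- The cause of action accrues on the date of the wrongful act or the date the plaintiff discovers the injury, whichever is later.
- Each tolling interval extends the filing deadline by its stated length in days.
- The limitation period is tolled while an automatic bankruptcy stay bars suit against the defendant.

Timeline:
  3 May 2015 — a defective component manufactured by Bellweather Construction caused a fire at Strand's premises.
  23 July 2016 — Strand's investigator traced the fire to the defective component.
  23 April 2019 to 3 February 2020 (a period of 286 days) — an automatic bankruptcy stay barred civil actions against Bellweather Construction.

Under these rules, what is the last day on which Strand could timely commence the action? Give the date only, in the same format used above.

Taking the later of the act (3 May 2015) and discovery (23 July 2016), the claim accrued on 23 July 2016.
3 years from 23 July 2016 is 23 July 2019.
The automatic bankruptcy stay from 23 April 2019 to 3 February 2020 tolled the period for 286 days, extending the deadline to 4 May 2020.

4 May 2020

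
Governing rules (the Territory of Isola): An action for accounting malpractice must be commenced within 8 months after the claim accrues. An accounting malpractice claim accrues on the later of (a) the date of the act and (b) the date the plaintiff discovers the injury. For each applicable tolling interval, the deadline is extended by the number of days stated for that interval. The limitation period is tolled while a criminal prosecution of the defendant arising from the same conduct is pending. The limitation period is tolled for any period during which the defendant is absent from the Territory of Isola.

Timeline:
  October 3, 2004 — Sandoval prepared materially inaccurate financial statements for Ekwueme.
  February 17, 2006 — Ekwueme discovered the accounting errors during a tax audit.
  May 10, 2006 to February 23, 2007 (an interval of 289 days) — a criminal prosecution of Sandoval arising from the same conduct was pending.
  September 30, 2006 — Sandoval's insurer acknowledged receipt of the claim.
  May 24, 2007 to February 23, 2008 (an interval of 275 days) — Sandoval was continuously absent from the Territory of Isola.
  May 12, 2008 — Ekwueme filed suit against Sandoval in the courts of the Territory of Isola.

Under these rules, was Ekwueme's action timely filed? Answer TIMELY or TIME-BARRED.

Taking the later of the act (October 3, 2004) and discovery (February 17, 2006), the claim accrued on February 17, 2006.
8 months from February 17, 2006 is October 17, 2006.
Because the pending criminal prosecution ran from May 10, 2006 to February 23, 2007, the deadline is extended by 289 days to August 2, 2007.
Because the defendant's absence from the jurisdiction ran from May 24, 2007 to February 23, 2008, the deadline is extended by 275 days to May 3, 2008.
The other events in the timeline have no effect on the limitation period under the stated rules.
The May 12, 2008 filing falls after the May 3, 2008 deadline; the claim is time-barred.

TIME-BARRED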